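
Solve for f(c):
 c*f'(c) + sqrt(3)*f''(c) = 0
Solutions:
 f(c) = C1 + C2*erf(sqrt(2)*3^(3/4)*c/6)


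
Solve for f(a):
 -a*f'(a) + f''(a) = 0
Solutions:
 f(a) = C1 + C2*erfi(sqrt(2)*a/2)


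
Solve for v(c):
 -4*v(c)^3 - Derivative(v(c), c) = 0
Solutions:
 v(c) = -sqrt(2)*sqrt(-1/(C1 - 4*c))/2
 v(c) = sqrt(2)*sqrt(-1/(C1 - 4*c))/2


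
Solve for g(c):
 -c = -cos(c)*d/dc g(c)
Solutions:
 g(c) = C1 + Integral(c/cos(c), c)


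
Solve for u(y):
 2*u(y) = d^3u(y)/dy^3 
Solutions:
 u(y) = C3*exp(2^(1/3)*y) + (C1*sin(2^(1/3)*sqrt(3)*y/2) + C2*cos(2^(1/3)*sqrt(3)*y/2))*exp(-2^(1/3)*y/2)


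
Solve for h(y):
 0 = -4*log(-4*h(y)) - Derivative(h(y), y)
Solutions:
 Integral(1/(log(-_y) + 2*log(2)), (_y, h(y)))/4 = C1 - y


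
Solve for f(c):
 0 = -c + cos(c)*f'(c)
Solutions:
 f(c) = C1 + Integral(c/cos(c), c)


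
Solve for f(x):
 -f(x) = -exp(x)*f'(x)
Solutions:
 f(x) = C1*exp(-exp(-x))


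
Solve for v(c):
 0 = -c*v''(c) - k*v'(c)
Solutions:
 v(c) = C1 + c^(1 - re(k))*(C2*sin(log(c)*Abs(im(k))) + C3*cos(log(c)*im(k)))


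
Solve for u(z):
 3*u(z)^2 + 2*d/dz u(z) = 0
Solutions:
 u(z) = 2/(C1 + 3*z)


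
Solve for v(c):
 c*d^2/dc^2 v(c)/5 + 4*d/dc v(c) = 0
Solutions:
 v(c) = C1 + C2/c^19


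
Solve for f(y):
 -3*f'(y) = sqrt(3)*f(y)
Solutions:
 f(y) = C1*exp(-sqrt(3)*y/3)


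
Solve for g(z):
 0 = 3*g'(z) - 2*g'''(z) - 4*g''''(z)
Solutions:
 g(z) = C1 + C2*exp(-z*((9*sqrt(79) + 80)^(-1/3) + 2 + (9*sqrt(79) + 80)^(1/3))/12)*sin(sqrt(3)*z*(-(9*sqrt(79) + 80)^(1/3) + (9*sqrt(79) + 80)^(-1/3))/12) + C3*exp(-z*((9*sqrt(79) + 80)^(-1/3) + 2 + (9*sqrt(79) + 80)^(1/3))/12)*cos(sqrt(3)*z*(-(9*sqrt(79) + 80)^(1/3) + (9*sqrt(79) + 80)^(-1/3))/12) + C4*exp(z*(-1 + (9*sqrt(79) + 80)^(-1/3) + (9*sqrt(79) + 80)^(1/3))/6)


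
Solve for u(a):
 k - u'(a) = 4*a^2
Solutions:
 u(a) = C1 - 4*a^3/3 + a*k


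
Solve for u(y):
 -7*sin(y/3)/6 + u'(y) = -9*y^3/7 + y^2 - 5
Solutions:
 u(y) = C1 - 9*y^4/28 + y^3/3 - 5*y - 7*cos(y/3)/2


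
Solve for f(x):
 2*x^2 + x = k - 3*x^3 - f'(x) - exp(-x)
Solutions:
 f(x) = C1 + k*x - 3*x^4/4 - 2*x^3/3 - x^2/2 + exp(-x)


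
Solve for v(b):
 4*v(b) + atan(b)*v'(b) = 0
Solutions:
 v(b) = C1*exp(-4*Integral(1/atan(b), b))


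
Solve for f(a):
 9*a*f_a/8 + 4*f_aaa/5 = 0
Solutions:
 f(a) = C1 + Integral(C2*airyai(-90^(1/3)*a/4) + C3*airybi(-90^(1/3)*a/4), a)


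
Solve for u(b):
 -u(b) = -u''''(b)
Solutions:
 u(b) = C1*exp(-b) + C2*exp(b) + C3*sin(b) + C4*cos(b)


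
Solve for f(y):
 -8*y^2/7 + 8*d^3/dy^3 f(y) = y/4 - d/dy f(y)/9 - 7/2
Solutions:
 f(y) = C1 + C2*sin(sqrt(2)*y/12) + C3*cos(sqrt(2)*y/12) + 24*y^3/7 + 9*y^2/8 - 21177*y/14


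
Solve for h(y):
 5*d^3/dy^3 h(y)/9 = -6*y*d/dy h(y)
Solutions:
 h(y) = C1 + Integral(C2*airyai(-3*2^(1/3)*5^(2/3)*y/5) + C3*airybi(-3*2^(1/3)*5^(2/3)*y/5), y)


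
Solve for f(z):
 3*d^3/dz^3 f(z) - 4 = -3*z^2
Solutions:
 f(z) = C1 + C2*z + C3*z^2 - z^5/60 + 2*z^3/9


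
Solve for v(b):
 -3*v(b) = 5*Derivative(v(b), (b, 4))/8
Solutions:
 v(b) = (C1*sin(5^(3/4)*6^(1/4)*b/5) + C2*cos(5^(3/4)*6^(1/4)*b/5))*exp(-5^(3/4)*6^(1/4)*b/5) + (C3*sin(5^(3/4)*6^(1/4)*b/5) + C4*cos(5^(3/4)*6^(1/4)*b/5))*exp(5^(3/4)*6^(1/4)*b/5)


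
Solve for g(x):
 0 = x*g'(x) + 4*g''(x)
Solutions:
 g(x) = C1 + C2*erf(sqrt(2)*x/4)


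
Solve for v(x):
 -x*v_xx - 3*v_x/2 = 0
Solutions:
 v(x) = C1 + C2/sqrt(x)


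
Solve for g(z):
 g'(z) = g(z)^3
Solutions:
 g(z) = -sqrt(2)*sqrt(-1/(C1 + z))/2
 g(z) = sqrt(2)*sqrt(-1/(C1 + z))/2


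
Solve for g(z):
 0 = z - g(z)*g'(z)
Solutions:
 g(z) = -sqrt(C1 + z^2)
 g(z) = sqrt(C1 + z^2)


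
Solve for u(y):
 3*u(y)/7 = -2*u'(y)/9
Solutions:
 u(y) = C1*exp(-27*y/14)


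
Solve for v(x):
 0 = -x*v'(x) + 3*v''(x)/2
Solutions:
 v(x) = C1 + C2*erfi(sqrt(3)*x/3)


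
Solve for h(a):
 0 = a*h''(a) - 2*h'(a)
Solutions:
 h(a) = C1 + C2*a^3


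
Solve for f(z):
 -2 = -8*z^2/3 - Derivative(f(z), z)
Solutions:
 f(z) = C1 - 8*z^3/9 + 2*z


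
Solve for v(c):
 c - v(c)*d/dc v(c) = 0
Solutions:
 v(c) = -sqrt(C1 + c^2)
 v(c) = sqrt(C1 + c^2)


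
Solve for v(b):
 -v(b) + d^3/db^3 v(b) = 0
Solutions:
 v(b) = C3*exp(b) + (C1*sin(sqrt(3)*b/2) + C2*cos(sqrt(3)*b/2))*exp(-b/2)


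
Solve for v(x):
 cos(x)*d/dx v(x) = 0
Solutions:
 v(x) = C1


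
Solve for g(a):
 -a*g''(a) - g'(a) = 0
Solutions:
 g(a) = C1 + C2*log(a)


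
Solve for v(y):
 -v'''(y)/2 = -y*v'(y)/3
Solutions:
 v(y) = C1 + Integral(C2*airyai(2^(1/3)*3^(2/3)*y/3) + C3*airybi(2^(1/3)*3^(2/3)*y/3), y)


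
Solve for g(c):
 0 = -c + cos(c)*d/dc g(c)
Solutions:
 g(c) = C1 + Integral(c/cos(c), c)


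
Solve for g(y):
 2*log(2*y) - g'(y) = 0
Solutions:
 g(y) = C1 + 2*y*log(y) - 2*y + y*log(4)


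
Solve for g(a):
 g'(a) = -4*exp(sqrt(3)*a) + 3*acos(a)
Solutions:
 g(a) = C1 + 3*a*acos(a) - 3*sqrt(1 - a^2) - 4*sqrt(3)*exp(sqrt(3)*a)/3


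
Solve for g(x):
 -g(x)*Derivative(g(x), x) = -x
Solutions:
 g(x) = -sqrt(C1 + x^2)
 g(x) = sqrt(C1 + x^2)


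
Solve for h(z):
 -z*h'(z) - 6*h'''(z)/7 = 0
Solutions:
 h(z) = C1 + Integral(C2*airyai(-6^(2/3)*7^(1/3)*z/6) + C3*airybi(-6^(2/3)*7^(1/3)*z/6), z)


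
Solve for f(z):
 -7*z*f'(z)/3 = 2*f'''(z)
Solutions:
 f(z) = C1 + Integral(C2*airyai(-6^(2/3)*7^(1/3)*z/6) + C3*airybi(-6^(2/3)*7^(1/3)*z/6), z)


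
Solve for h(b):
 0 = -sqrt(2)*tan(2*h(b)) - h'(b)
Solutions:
 h(b) = -asin(C1*exp(-2*sqrt(2)*b))/2 + pi/2
 h(b) = asin(C1*exp(-2*sqrt(2)*b))/2


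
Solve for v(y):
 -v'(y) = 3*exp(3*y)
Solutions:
 v(y) = C1 - exp(3*y)


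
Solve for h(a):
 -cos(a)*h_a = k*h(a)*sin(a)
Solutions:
 h(a) = C1*exp(k*log(cos(a)))


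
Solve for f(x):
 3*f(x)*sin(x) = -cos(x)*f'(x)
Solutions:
 f(x) = C1*cos(x)^3


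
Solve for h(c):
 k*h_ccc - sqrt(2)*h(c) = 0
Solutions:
 h(c) = C1*exp(2^(1/6)*c*(1/k)^(1/3)) + C2*exp(2^(1/6)*c*(-1 + sqrt(3)*I)*(1/k)^(1/3)/2) + C3*exp(-2^(1/6)*c*(1 + sqrt(3)*I)*(1/k)^(1/3)/2)


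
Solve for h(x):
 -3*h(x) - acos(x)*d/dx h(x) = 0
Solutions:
 h(x) = C1*exp(-3*Integral(1/acos(x), x))


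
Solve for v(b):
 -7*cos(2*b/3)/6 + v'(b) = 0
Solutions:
 v(b) = C1 + 7*sin(2*b/3)/4


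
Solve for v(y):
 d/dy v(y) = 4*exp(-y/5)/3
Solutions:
 v(y) = C1 - 20*exp(-y/5)/3


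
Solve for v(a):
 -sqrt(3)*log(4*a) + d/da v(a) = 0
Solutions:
 v(a) = C1 + sqrt(3)*a*log(a) - sqrt(3)*a + 2*sqrt(3)*a*log(2)


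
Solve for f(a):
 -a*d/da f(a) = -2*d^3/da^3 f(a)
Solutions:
 f(a) = C1 + Integral(C2*airyai(2^(2/3)*a/2) + C3*airybi(2^(2/3)*a/2), a)


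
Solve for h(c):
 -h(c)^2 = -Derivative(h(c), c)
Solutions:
 h(c) = -1/(C1 + c)


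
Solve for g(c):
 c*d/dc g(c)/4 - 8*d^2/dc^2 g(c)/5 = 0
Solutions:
 g(c) = C1 + C2*erfi(sqrt(5)*c/8)


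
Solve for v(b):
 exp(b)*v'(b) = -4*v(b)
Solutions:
 v(b) = C1*exp(4*exp(-b))


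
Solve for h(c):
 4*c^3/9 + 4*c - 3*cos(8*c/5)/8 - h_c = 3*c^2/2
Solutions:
 h(c) = C1 + c^4/9 - c^3/2 + 2*c^2 - 15*sin(8*c/5)/64


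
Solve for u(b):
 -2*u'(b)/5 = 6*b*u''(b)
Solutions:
 u(b) = C1 + C2*b^(14/15)


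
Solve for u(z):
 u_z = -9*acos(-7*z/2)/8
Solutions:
 u(z) = C1 - 9*z*acos(-7*z/2)/8 - 9*sqrt(4 - 49*z^2)/56


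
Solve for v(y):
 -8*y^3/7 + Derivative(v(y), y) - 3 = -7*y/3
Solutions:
 v(y) = C1 + 2*y^4/7 - 7*y^2/6 + 3*y


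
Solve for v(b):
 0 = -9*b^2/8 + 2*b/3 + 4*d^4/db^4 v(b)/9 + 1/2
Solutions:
 v(b) = C1 + C2*b + C3*b^2 + C4*b^3 + 9*b^6/1280 - b^5/80 - 3*b^4/64


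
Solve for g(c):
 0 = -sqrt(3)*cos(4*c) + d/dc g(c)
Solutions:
 g(c) = C1 + sqrt(3)*sin(4*c)/4


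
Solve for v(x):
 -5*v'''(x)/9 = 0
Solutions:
 v(x) = C1 + C2*x + C3*x^2


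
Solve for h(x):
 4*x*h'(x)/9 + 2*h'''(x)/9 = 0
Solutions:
 h(x) = C1 + Integral(C2*airyai(-2^(1/3)*x) + C3*airybi(-2^(1/3)*x), x)


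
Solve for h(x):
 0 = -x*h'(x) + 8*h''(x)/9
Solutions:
 h(x) = C1 + C2*erfi(3*x/4)


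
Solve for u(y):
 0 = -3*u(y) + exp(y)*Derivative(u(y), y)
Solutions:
 u(y) = C1*exp(-3*exp(-y))


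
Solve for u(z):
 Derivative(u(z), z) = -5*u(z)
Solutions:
 u(z) = C1*exp(-5*z)


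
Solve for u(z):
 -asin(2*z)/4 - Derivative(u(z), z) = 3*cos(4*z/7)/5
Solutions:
 u(z) = C1 - z*asin(2*z)/4 - sqrt(1 - 4*z^2)/8 - 21*sin(4*z/7)/20


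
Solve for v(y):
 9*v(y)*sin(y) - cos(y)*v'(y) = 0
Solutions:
 v(y) = C1/cos(y)^9


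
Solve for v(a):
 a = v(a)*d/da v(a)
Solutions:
 v(a) = -sqrt(C1 + a^2)
 v(a) = sqrt(C1 + a^2)


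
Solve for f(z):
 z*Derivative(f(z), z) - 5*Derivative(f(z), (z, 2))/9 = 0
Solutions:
 f(z) = C1 + C2*erfi(3*sqrt(10)*z/10)


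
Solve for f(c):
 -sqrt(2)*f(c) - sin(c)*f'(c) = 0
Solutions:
 f(c) = C1*(cos(c) + 1)^(sqrt(2)/2)/(cos(c) - 1)^(sqrt(2)/2)


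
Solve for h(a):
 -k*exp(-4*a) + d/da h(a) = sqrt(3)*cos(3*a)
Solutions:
 h(a) = C1 - k*exp(-4*a)/4 + sqrt(3)*sin(3*a)/3


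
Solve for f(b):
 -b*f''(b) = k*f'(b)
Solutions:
 f(b) = C1 + b^(1 - re(k))*(C2*sin(log(b)*Abs(im(k))) + C3*cos(log(b)*im(k)))


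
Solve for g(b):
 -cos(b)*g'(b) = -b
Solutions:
 g(b) = C1 + Integral(b/cos(b), b)


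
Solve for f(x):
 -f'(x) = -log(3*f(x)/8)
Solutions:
 Integral(1/(-log(_y) - log(3) + 3*log(2)), (_y, f(x))) = C1 - x


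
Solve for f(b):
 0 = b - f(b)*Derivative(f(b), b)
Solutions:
 f(b) = -sqrt(C1 + b^2)
 f(b) = sqrt(C1 + b^2)


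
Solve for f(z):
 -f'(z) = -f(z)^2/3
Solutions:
 f(z) = -3/(C1 + z)


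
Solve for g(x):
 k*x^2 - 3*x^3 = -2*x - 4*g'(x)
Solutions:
 g(x) = C1 - k*x^3/12 + 3*x^4/16 - x^2/4


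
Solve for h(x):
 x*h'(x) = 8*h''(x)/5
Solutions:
 h(x) = C1 + C2*erfi(sqrt(5)*x/4)


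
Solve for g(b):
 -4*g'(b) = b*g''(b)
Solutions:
 g(b) = C1 + C2/b^3


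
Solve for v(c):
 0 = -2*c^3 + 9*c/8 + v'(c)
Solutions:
 v(c) = C1 + c^4/2 - 9*c^2/16


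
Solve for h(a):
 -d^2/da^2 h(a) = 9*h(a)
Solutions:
 h(a) = C1*sin(3*a) + C2*cos(3*a)


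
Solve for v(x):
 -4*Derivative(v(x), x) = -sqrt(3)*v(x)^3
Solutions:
 v(x) = -sqrt(2)*sqrt(-1/(C1 + sqrt(3)*x))
 v(x) = sqrt(2)*sqrt(-1/(C1 + sqrt(3)*x))


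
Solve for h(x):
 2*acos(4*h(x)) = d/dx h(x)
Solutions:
 Integral(1/acos(4*_y), (_y, h(x))) = C1 + 2*x


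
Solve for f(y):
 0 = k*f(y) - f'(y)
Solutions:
 f(y) = C1*exp(k*y)


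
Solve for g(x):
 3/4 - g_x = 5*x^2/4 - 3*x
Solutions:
 g(x) = C1 - 5*x^3/12 + 3*x^2/2 + 3*x/4


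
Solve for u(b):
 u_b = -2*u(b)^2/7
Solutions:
 u(b) = 7/(C1 + 2*b)


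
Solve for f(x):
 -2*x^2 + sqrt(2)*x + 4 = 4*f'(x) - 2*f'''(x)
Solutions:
 f(x) = C1 + C2*exp(-sqrt(2)*x) + C3*exp(sqrt(2)*x) - x^3/6 + sqrt(2)*x^2/8 + x/2


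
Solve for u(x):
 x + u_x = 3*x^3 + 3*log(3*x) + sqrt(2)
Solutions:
 u(x) = C1 + 3*x^4/4 - x^2/2 + 3*x*log(x) - 3*x + sqrt(2)*x + x*log(27)


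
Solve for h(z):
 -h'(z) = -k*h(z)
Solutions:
 h(z) = C1*exp(k*z)


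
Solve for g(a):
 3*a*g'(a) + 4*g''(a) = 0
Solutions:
 g(a) = C1 + C2*erf(sqrt(6)*a/4)


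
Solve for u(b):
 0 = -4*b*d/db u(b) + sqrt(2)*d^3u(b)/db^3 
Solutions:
 u(b) = C1 + Integral(C2*airyai(sqrt(2)*b) + C3*airybi(sqrt(2)*b), b)


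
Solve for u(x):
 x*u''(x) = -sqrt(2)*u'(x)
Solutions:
 u(x) = C1 + C2*x^(1 - sqrt(2))


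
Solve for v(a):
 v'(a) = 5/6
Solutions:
 v(a) = C1 + 5*a/6


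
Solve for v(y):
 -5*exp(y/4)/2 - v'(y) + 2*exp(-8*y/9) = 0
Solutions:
 v(y) = C1 - 10*exp(y/4) - 9*exp(-8*y/9)/4


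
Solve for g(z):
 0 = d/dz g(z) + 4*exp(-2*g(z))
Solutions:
 g(z) = log(-sqrt(C1 - 8*z))
 g(z) = log(C1 - 8*z)/2


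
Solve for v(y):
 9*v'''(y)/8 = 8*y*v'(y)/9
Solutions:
 v(y) = C1 + Integral(C2*airyai(4*3^(2/3)*y/9) + C3*airybi(4*3^(2/3)*y/9), y)


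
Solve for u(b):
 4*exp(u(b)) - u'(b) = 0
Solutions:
 u(b) = log(-1/(C1 + 4*b))


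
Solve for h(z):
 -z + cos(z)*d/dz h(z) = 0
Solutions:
 h(z) = C1 + Integral(z/cos(z), z)


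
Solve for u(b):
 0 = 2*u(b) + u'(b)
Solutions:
 u(b) = C1*exp(-2*b)


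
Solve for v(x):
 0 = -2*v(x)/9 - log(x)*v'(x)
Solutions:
 v(x) = C1*exp(-2*li(x)/9)


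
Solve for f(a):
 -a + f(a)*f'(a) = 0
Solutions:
 f(a) = -sqrt(C1 + a^2)
 f(a) = sqrt(C1 + a^2)


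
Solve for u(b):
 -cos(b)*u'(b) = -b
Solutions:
 u(b) = C1 + Integral(b/cos(b), b)


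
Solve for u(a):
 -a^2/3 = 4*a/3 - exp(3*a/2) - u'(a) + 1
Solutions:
 u(a) = C1 + a^3/9 + 2*a^2/3 + a - 2*exp(3*a/2)/3


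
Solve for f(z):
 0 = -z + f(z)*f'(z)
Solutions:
 f(z) = -sqrt(C1 + z^2)
 f(z) = sqrt(C1 + z^2)


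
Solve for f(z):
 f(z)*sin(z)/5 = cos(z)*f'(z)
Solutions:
 f(z) = C1/cos(z)^(1/5)


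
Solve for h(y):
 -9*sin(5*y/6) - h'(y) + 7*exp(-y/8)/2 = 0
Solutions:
 h(y) = C1 + 54*cos(5*y/6)/5 - 28*exp(-y/8)


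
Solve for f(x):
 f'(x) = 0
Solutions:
 f(x) = C1


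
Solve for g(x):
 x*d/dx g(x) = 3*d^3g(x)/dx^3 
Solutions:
 g(x) = C1 + Integral(C2*airyai(3^(2/3)*x/3) + C3*airybi(3^(2/3)*x/3), x)


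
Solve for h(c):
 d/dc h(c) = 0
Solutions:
 h(c) = C1


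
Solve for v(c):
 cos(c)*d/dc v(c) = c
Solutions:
 v(c) = C1 + Integral(c/cos(c), c)


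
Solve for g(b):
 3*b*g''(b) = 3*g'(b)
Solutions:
 g(b) = C1 + C2*b^2


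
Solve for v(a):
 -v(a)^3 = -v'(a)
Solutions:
 v(a) = -sqrt(2)*sqrt(-1/(C1 + a))/2
 v(a) = sqrt(2)*sqrt(-1/(C1 + a))/2


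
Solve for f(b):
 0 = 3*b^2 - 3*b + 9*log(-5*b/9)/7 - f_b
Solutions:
 f(b) = C1 + b^3 - 3*b^2/2 + 9*b*log(-b)/7 + 9*b*(-2*log(3) - 1 + log(5))/7


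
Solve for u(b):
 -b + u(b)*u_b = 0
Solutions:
 u(b) = -sqrt(C1 + b^2)
 u(b) = sqrt(C1 + b^2)


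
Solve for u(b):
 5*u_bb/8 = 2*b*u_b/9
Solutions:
 u(b) = C1 + C2*erfi(2*sqrt(10)*b/15)


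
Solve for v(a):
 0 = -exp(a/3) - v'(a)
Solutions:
 v(a) = C1 - 3*exp(a/3)


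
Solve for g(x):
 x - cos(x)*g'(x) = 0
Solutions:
 g(x) = C1 + Integral(x/cos(x), x)


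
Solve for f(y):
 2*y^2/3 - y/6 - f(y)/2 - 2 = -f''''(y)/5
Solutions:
 f(y) = C1*exp(-2^(3/4)*5^(1/4)*y/2) + C2*exp(2^(3/4)*5^(1/4)*y/2) + C3*sin(2^(3/4)*5^(1/4)*y/2) + C4*cos(2^(3/4)*5^(1/4)*y/2) + 4*y^2/3 - y/3 - 4


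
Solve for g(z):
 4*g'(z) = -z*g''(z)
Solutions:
 g(z) = C1 + C2/z^3


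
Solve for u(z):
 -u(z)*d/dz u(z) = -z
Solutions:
 u(z) = -sqrt(C1 + z^2)
 u(z) = sqrt(C1 + z^2)


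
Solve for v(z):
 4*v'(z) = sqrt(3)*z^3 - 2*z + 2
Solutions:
 v(z) = C1 + sqrt(3)*z^4/16 - z^2/4 + z/2


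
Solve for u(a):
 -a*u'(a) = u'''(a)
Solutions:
 u(a) = C1 + Integral(C2*airyai(-a) + C3*airybi(-a), a)


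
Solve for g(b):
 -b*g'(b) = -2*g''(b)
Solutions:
 g(b) = C1 + C2*erfi(b/2)


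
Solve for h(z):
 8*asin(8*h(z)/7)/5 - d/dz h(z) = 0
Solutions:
 Integral(1/asin(8*_y/7), (_y, h(z))) = C1 + 8*z/5


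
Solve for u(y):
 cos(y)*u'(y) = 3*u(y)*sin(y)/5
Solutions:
 u(y) = C1/cos(y)^(3/5)


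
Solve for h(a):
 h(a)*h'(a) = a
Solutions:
 h(a) = -sqrt(C1 + a^2)
 h(a) = sqrt(C1 + a^2)


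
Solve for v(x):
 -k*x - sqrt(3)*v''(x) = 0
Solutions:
 v(x) = C1 + C2*x - sqrt(3)*k*x^3/18


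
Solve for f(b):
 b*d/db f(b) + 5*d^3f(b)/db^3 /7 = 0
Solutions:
 f(b) = C1 + Integral(C2*airyai(-5^(2/3)*7^(1/3)*b/5) + C3*airybi(-5^(2/3)*7^(1/3)*b/5), b)


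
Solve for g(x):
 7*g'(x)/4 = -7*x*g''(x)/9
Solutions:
 g(x) = C1 + C2/x^(5/4)


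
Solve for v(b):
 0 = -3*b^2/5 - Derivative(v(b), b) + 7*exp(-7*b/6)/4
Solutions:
 v(b) = C1 - b^3/5 - 3*exp(-7*b/6)/2


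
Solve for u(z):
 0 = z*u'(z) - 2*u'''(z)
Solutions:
 u(z) = C1 + Integral(C2*airyai(2^(2/3)*z/2) + C3*airybi(2^(2/3)*z/2), z)


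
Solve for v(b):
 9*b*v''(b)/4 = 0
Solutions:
 v(b) = C1 + C2*b


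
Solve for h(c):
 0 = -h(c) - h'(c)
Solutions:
 h(c) = C1*exp(-c)


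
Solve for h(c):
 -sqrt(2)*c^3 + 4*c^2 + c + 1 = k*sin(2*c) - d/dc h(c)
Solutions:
 h(c) = C1 + sqrt(2)*c^4/4 - 4*c^3/3 - c^2/2 - c - k*cos(2*c)/2


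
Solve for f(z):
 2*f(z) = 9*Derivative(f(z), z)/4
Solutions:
 f(z) = C1*exp(8*z/9)


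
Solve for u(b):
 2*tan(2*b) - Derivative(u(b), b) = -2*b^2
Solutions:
 u(b) = C1 + 2*b^3/3 - log(cos(2*b))


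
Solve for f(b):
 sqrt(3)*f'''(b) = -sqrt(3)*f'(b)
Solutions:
 f(b) = C1 + C2*sin(b) + C3*cos(b)


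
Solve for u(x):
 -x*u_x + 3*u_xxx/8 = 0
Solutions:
 u(x) = C1 + Integral(C2*airyai(2*3^(2/3)*x/3) + C3*airybi(2*3^(2/3)*x/3), x)


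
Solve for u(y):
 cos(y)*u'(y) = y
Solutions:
 u(y) = C1 + Integral(y/cos(y), y)


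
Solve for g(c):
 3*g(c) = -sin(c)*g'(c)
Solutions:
 g(c) = C1*(cos(c) + 1)^(3/2)/(cos(c) - 1)^(3/2)


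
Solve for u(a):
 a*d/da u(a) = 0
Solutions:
 u(a) = C1


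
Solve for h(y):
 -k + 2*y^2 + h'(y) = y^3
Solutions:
 h(y) = C1 + k*y + y^4/4 - 2*y^3/3


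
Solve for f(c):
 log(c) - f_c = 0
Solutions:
 f(c) = C1 + c*log(c) - c


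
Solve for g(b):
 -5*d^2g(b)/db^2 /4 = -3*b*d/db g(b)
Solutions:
 g(b) = C1 + C2*erfi(sqrt(30)*b/5)


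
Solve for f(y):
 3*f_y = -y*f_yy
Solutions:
 f(y) = C1 + C2/y^2


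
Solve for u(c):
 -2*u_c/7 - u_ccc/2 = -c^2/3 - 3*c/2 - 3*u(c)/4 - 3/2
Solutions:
 u(c) = C1*exp(42^(1/3)*c*(-(1323 + sqrt(1771833))^(1/3) + 8*42^(1/3)/(1323 + sqrt(1771833))^(1/3))/84)*sin(14^(1/3)*3^(1/6)*c*(24*14^(1/3)/(1323 + sqrt(1771833))^(1/3) + 3^(2/3)*(1323 + sqrt(1771833))^(1/3))/84) + C2*exp(42^(1/3)*c*(-(1323 + sqrt(1771833))^(1/3) + 8*42^(1/3)/(1323 + sqrt(1771833))^(1/3))/84)*cos(14^(1/3)*3^(1/6)*c*(24*14^(1/3)/(1323 + sqrt(1771833))^(1/3) + 3^(2/3)*(1323 + sqrt(1771833))^(1/3))/84) + C3*exp(-42^(1/3)*c*(-(1323 + sqrt(1771833))^(1/3) + 8*42^(1/3)/(1323 + sqrt(1771833))^(1/3))/42) - 4*c^2/9 - 442*c/189 - 11474/3969


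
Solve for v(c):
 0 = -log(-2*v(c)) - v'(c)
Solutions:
 Integral(1/(log(-_y) + log(2)), (_y, v(c))) = C1 - c


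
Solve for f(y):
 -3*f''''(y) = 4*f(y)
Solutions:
 f(y) = (C1*sin(3^(3/4)*y/3) + C2*cos(3^(3/4)*y/3))*exp(-3^(3/4)*y/3) + (C3*sin(3^(3/4)*y/3) + C4*cos(3^(3/4)*y/3))*exp(3^(3/4)*y/3)


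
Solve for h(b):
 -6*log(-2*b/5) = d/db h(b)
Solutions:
 h(b) = C1 - 6*b*log(-b) + 6*b*(-log(2) + 1 + log(5))


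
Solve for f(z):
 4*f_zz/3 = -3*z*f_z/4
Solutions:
 f(z) = C1 + C2*erf(3*sqrt(2)*z/8)


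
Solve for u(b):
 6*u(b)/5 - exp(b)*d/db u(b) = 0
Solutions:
 u(b) = C1*exp(-6*exp(-b)/5)


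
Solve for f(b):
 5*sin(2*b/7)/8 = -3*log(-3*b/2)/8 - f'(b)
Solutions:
 f(b) = C1 - 3*b*log(-b)/8 - 3*b*log(3)/8 + 3*b*log(2)/8 + 3*b/8 + 35*cos(2*b/7)/16


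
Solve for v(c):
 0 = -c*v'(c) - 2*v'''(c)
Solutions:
 v(c) = C1 + Integral(C2*airyai(-2^(2/3)*c/2) + C3*airybi(-2^(2/3)*c/2), c)


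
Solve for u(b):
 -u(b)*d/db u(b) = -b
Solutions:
 u(b) = -sqrt(C1 + b^2)
 u(b) = sqrt(C1 + b^2)


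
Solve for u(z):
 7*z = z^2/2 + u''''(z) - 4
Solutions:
 u(z) = C1 + C2*z + C3*z^2 + C4*z^3 - z^6/720 + 7*z^5/120 + z^4/6


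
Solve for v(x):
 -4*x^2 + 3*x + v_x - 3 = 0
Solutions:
 v(x) = C1 + 4*x^3/3 - 3*x^2/2 + 3*x


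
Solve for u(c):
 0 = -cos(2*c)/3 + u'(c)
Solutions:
 u(c) = C1 + sin(2*c)/6


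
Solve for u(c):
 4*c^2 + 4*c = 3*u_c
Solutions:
 u(c) = C1 + 4*c^3/9 + 2*c^2/3


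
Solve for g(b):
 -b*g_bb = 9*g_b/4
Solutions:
 g(b) = C1 + C2/b^(5/4)


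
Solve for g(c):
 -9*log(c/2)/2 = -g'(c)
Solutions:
 g(c) = C1 + 9*c*log(c)/2 - 9*c/2 - 9*c*log(2)/2


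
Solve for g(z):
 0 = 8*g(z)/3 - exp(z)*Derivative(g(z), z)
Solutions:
 g(z) = C1*exp(-8*exp(-z)/3)


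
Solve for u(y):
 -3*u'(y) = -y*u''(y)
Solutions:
 u(y) = C1 + C2*y^4


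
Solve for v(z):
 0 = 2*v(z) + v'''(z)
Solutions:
 v(z) = C3*exp(-2^(1/3)*z) + (C1*sin(2^(1/3)*sqrt(3)*z/2) + C2*cos(2^(1/3)*sqrt(3)*z/2))*exp(2^(1/3)*z/2)


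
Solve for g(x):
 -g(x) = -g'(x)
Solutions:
 g(x) = C1*exp(x)


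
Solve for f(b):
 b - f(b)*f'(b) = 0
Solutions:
 f(b) = -sqrt(C1 + b^2)
 f(b) = sqrt(C1 + b^2)


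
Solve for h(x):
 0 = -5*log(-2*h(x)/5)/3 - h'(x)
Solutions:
 3*Integral(1/(log(-_y) - log(5) + log(2)), (_y, h(x)))/5 = C1 - x


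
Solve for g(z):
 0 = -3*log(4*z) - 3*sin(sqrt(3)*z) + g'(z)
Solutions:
 g(z) = C1 + 3*z*log(z) - 3*z + 6*z*log(2) - sqrt(3)*cos(sqrt(3)*z)


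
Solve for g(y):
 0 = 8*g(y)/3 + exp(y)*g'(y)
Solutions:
 g(y) = C1*exp(8*exp(-y)/3)


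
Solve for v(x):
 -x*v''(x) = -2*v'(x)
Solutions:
 v(x) = C1 + C2*x^3


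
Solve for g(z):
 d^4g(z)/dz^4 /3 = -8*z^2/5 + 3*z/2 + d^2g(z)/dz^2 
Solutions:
 g(z) = C1 + C2*z + C3*exp(-sqrt(3)*z) + C4*exp(sqrt(3)*z) + 2*z^4/15 - z^3/4 + 8*z^2/15


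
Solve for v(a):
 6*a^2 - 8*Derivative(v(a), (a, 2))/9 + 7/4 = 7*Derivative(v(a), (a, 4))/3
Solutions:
 v(a) = C1 + C2*a + C3*sin(2*sqrt(42)*a/21) + C4*cos(2*sqrt(42)*a/21) + 9*a^4/16 - 1071*a^2/64


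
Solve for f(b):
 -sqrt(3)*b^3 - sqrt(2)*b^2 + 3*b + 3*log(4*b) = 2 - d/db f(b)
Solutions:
 f(b) = C1 + sqrt(3)*b^4/4 + sqrt(2)*b^3/3 - 3*b^2/2 - 3*b*log(b) - b*log(64) + 5*b


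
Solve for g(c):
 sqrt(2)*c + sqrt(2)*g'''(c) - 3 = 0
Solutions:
 g(c) = C1 + C2*c + C3*c^2 - c^4/24 + sqrt(2)*c^3/4


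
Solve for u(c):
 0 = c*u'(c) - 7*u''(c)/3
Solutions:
 u(c) = C1 + C2*erfi(sqrt(42)*c/14)


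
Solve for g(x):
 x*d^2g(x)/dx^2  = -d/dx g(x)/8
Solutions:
 g(x) = C1 + C2*x^(7/8)


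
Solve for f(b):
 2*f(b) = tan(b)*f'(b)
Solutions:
 f(b) = C1*sin(b)^2


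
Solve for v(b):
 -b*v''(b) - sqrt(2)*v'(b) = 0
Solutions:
 v(b) = C1 + C2*b^(1 - sqrt(2))


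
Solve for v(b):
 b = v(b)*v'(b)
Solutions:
 v(b) = -sqrt(C1 + b^2)
 v(b) = sqrt(C1 + b^2)


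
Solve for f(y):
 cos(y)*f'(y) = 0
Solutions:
 f(y) = C1


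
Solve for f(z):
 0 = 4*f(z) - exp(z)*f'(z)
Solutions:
 f(z) = C1*exp(-4*exp(-z))


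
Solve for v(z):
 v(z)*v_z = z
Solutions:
 v(z) = -sqrt(C1 + z^2)
 v(z) = sqrt(C1 + z^2)


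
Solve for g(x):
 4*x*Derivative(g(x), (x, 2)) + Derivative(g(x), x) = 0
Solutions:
 g(x) = C1 + C2*x^(3/4)


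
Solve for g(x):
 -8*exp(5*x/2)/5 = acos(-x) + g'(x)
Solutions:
 g(x) = C1 - x*acos(-x) - sqrt(1 - x^2) - 16*exp(5*x/2)/25


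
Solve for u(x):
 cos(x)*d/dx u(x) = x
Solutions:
 u(x) = C1 + Integral(x/cos(x), x)


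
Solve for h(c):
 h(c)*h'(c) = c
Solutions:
 h(c) = -sqrt(C1 + c^2)
 h(c) = sqrt(C1 + c^2)


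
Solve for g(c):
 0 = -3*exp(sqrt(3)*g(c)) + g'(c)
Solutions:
 g(c) = sqrt(3)*(2*log(-1/(C1 + 3*c)) - log(3))/6


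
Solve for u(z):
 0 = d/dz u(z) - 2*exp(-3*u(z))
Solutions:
 u(z) = log(C1 + 6*z)/3
 u(z) = log((-3^(1/3) - 3^(5/6)*I)*(C1 + 2*z)^(1/3)/2)
 u(z) = log((-3^(1/3) + 3^(5/6)*I)*(C1 + 2*z)^(1/3)/2)


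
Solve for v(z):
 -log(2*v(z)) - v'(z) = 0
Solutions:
 Integral(1/(log(_y) + log(2)), (_y, v(z))) = C1 - z


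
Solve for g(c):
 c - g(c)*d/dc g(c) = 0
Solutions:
 g(c) = -sqrt(C1 + c^2)
 g(c) = sqrt(C1 + c^2)


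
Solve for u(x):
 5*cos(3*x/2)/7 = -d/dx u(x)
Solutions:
 u(x) = C1 - 10*sin(3*x/2)/21


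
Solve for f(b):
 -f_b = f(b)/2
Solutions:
 f(b) = C1*exp(-b/2)


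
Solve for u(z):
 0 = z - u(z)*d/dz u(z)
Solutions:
 u(z) = -sqrt(C1 + z^2)
 u(z) = sqrt(C1 + z^2)


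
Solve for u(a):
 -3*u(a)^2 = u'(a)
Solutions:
 u(a) = 1/(C1 + 3*a)


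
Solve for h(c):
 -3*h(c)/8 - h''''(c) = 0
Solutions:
 h(c) = (C1*sin(2^(3/4)*3^(1/4)*c/4) + C2*cos(2^(3/4)*3^(1/4)*c/4))*exp(-2^(3/4)*3^(1/4)*c/4) + (C3*sin(2^(3/4)*3^(1/4)*c/4) + C4*cos(2^(3/4)*3^(1/4)*c/4))*exp(2^(3/4)*3^(1/4)*c/4)


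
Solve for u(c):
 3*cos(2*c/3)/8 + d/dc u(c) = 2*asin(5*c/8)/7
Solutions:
 u(c) = C1 + 2*c*asin(5*c/8)/7 + 2*sqrt(64 - 25*c^2)/35 - 9*sin(2*c/3)/16


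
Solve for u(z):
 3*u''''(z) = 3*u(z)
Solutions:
 u(z) = C1*exp(-z) + C2*exp(z) + C3*sin(z) + C4*cos(z)


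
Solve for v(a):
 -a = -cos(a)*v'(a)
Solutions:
 v(a) = C1 + Integral(a/cos(a), a)


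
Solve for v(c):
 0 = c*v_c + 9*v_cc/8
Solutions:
 v(c) = C1 + C2*erf(2*c/3)


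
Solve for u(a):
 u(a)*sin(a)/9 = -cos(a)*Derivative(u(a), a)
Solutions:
 u(a) = C1*cos(a)^(1/9)


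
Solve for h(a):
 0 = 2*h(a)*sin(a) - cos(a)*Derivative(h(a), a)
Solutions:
 h(a) = C1/cos(a)^2


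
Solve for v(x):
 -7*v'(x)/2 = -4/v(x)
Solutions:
 v(x) = -sqrt(C1 + 112*x)/7
 v(x) = sqrt(C1 + 112*x)/7


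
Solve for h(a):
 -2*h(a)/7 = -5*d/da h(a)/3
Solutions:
 h(a) = C1*exp(6*a/35)


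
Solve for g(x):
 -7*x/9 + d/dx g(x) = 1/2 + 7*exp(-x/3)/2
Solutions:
 g(x) = C1 + 7*x^2/18 + x/2 - 21*exp(-x/3)/2


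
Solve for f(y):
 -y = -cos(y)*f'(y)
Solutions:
 f(y) = C1 + Integral(y/cos(y), y)


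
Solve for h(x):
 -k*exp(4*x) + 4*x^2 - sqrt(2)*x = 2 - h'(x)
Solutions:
 h(x) = C1 + k*exp(4*x)/4 - 4*x^3/3 + sqrt(2)*x^2/2 + 2*x


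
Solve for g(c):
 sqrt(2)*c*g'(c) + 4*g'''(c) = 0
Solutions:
 g(c) = C1 + Integral(C2*airyai(-sqrt(2)*c/2) + C3*airybi(-sqrt(2)*c/2), c)


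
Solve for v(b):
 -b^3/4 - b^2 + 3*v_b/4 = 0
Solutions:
 v(b) = C1 + b^4/12 + 4*b^3/9


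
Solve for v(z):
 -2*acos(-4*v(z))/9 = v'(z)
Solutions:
 Integral(1/acos(-4*_y), (_y, v(z))) = C1 - 2*z/9


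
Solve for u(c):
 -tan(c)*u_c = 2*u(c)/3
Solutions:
 u(c) = C1/sin(c)^(2/3)


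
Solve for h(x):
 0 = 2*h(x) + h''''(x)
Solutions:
 h(x) = (C1*sin(2^(3/4)*x/2) + C2*cos(2^(3/4)*x/2))*exp(-2^(3/4)*x/2) + (C3*sin(2^(3/4)*x/2) + C4*cos(2^(3/4)*x/2))*exp(2^(3/4)*x/2)


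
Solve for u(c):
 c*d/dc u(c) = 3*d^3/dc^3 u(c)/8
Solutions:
 u(c) = C1 + Integral(C2*airyai(2*3^(2/3)*c/3) + C3*airybi(2*3^(2/3)*c/3), c)


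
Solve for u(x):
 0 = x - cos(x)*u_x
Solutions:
 u(x) = C1 + Integral(x/cos(x), x)


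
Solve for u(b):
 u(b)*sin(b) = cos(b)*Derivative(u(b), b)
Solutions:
 u(b) = C1/cos(b)


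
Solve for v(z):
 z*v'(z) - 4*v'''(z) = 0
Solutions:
 v(z) = C1 + Integral(C2*airyai(2^(1/3)*z/2) + C3*airybi(2^(1/3)*z/2), z)


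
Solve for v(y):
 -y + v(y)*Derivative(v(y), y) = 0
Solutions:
 v(y) = -sqrt(C1 + y^2)
 v(y) = sqrt(C1 + y^2)


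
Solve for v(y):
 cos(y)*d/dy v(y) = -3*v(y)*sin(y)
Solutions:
 v(y) = C1*cos(y)^3


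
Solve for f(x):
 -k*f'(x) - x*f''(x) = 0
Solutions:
 f(x) = C1 + x^(1 - re(k))*(C2*sin(log(x)*Abs(im(k))) + C3*cos(log(x)*im(k)))


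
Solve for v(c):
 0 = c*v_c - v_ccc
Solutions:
 v(c) = C1 + Integral(C2*airyai(c) + C3*airybi(c), c)


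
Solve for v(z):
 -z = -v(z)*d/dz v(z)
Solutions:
 v(z) = -sqrt(C1 + z^2)
 v(z) = sqrt(C1 + z^2)


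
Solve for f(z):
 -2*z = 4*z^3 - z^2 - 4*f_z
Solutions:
 f(z) = C1 + z^4/4 - z^3/12 + z^2/4


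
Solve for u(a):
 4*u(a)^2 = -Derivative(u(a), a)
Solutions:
 u(a) = 1/(C1 + 4*a)


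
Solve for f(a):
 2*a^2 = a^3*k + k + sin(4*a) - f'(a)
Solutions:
 f(a) = C1 + a^4*k/4 - 2*a^3/3 + a*k - cos(4*a)/4


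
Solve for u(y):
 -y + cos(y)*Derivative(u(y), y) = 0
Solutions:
 u(y) = C1 + Integral(y/cos(y), y)


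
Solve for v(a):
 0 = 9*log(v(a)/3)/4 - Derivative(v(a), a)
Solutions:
 4*Integral(1/(-log(_y) + log(3)), (_y, v(a)))/9 = C1 - a


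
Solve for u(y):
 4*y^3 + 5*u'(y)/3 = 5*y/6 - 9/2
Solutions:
 u(y) = C1 - 3*y^4/5 + y^2/4 - 27*y/10


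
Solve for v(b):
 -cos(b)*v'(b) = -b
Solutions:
 v(b) = C1 + Integral(b/cos(b), b)


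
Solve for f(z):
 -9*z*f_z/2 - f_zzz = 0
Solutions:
 f(z) = C1 + Integral(C2*airyai(-6^(2/3)*z/2) + C3*airybi(-6^(2/3)*z/2), z)


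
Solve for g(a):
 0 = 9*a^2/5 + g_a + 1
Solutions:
 g(a) = C1 - 3*a^3/5 - a


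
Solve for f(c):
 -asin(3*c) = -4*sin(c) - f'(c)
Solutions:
 f(c) = C1 + c*asin(3*c) + sqrt(1 - 9*c^2)/3 + 4*cos(c)


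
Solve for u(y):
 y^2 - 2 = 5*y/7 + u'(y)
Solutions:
 u(y) = C1 + y^3/3 - 5*y^2/14 - 2*y


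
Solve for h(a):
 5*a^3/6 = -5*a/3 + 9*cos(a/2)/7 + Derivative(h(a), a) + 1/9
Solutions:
 h(a) = C1 + 5*a^4/24 + 5*a^2/6 - a/9 - 18*sin(a/2)/7


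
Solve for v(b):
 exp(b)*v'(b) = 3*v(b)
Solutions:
 v(b) = C1*exp(-3*exp(-b))


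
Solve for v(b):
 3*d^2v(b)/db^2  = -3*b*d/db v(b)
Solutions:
 v(b) = C1 + C2*erf(sqrt(2)*b/2)


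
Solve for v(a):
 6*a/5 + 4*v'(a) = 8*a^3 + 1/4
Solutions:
 v(a) = C1 + a^4/2 - 3*a^2/20 + a/16


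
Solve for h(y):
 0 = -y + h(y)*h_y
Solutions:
 h(y) = -sqrt(C1 + y^2)
 h(y) = sqrt(C1 + y^2)


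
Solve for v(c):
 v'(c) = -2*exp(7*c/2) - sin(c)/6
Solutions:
 v(c) = C1 - 4*exp(7*c/2)/7 + cos(c)/6


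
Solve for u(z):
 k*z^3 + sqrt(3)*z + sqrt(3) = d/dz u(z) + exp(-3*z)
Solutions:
 u(z) = C1 + k*z^4/4 + sqrt(3)*z^2/2 + sqrt(3)*z + exp(-3*z)/3


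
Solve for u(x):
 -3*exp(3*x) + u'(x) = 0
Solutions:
 u(x) = C1 + exp(3*x)


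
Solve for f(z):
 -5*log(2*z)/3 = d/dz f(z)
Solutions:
 f(z) = C1 - 5*z*log(z)/3 - 5*z*log(2)/3 + 5*z/3


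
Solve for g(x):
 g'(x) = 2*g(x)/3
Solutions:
 g(x) = C1*exp(2*x/3)


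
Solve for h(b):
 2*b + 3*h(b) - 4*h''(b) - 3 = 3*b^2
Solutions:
 h(b) = C1*exp(-sqrt(3)*b/2) + C2*exp(sqrt(3)*b/2) + b^2 - 2*b/3 + 11/3


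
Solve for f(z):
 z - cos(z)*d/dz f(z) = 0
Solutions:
 f(z) = C1 + Integral(z/cos(z), z)


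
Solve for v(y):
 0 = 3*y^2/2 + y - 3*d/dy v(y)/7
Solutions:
 v(y) = C1 + 7*y^3/6 + 7*y^2/6


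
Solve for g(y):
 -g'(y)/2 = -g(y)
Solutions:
 g(y) = C1*exp(2*y)


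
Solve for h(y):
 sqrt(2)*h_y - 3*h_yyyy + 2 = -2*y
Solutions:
 h(y) = C1 + C4*exp(2^(1/6)*3^(2/3)*y/3) - sqrt(2)*y^2/2 - sqrt(2)*y + (C2*sin(6^(1/6)*y/2) + C3*cos(6^(1/6)*y/2))*exp(-2^(1/6)*3^(2/3)*y/6)


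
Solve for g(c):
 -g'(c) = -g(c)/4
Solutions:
 g(c) = C1*exp(c/4)


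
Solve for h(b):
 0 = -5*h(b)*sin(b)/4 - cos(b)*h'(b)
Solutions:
 h(b) = C1*cos(b)^(5/4)


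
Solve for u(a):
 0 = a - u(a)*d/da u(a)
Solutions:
 u(a) = -sqrt(C1 + a^2)
 u(a) = sqrt(C1 + a^2)


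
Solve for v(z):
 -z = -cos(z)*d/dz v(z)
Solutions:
 v(z) = C1 + Integral(z/cos(z), z)


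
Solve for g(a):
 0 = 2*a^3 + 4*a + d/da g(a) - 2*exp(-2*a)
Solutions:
 g(a) = C1 - a^4/2 - 2*a^2 - exp(-2*a)


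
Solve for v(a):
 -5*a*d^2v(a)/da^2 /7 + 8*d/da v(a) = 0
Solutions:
 v(a) = C1 + C2*a^(61/5)


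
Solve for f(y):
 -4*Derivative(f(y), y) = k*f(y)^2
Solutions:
 f(y) = 4/(C1 + k*y)


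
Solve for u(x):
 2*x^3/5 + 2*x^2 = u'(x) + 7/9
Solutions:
 u(x) = C1 + x^4/10 + 2*x^3/3 - 7*x/9


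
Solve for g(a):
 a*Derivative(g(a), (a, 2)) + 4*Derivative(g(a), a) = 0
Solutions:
 g(a) = C1 + C2/a^3


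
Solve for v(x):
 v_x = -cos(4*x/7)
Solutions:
 v(x) = C1 - 7*sin(4*x/7)/4


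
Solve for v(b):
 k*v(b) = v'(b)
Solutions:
 v(b) = C1*exp(b*k)


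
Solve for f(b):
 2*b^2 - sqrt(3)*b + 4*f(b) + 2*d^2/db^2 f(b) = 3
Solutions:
 f(b) = C1*sin(sqrt(2)*b) + C2*cos(sqrt(2)*b) - b^2/2 + sqrt(3)*b/4 + 5/4


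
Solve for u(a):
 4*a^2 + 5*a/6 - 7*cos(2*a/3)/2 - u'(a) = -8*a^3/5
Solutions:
 u(a) = C1 + 2*a^4/5 + 4*a^3/3 + 5*a^2/12 - 21*sin(2*a/3)/4


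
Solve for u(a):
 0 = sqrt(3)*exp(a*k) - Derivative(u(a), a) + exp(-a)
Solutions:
 u(a) = C1 - exp(-a) + sqrt(3)*exp(a*k)/k


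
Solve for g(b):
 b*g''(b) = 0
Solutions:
 g(b) = C1 + C2*b


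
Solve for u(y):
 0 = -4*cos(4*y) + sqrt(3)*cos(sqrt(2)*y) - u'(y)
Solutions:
 u(y) = C1 - sin(4*y) + sqrt(6)*sin(sqrt(2)*y)/2


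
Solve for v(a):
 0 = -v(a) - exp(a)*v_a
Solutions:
 v(a) = C1*exp(exp(-a))


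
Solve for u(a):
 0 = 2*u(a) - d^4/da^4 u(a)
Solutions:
 u(a) = C1*exp(-2^(1/4)*a) + C2*exp(2^(1/4)*a) + C3*sin(2^(1/4)*a) + C4*cos(2^(1/4)*a)


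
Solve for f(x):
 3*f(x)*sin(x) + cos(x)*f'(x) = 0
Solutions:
 f(x) = C1*cos(x)^3


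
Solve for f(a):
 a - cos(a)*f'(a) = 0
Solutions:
 f(a) = C1 + Integral(a/cos(a), a)


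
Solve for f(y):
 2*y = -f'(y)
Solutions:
 f(y) = C1 - y^2


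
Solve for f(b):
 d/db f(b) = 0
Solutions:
 f(b) = C1


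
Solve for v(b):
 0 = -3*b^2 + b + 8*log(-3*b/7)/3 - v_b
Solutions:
 v(b) = C1 - b^3 + b^2/2 + 8*b*log(-b)/3 + 8*b*(-log(7) - 1 + log(3))/3


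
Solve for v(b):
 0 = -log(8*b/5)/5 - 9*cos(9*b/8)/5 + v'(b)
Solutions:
 v(b) = C1 + b*log(b)/5 - b*log(5)/5 - b/5 + 3*b*log(2)/5 + 8*sin(9*b/8)/5


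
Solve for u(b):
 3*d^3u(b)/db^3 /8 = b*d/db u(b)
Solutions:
 u(b) = C1 + Integral(C2*airyai(2*3^(2/3)*b/3) + C3*airybi(2*3^(2/3)*b/3), b)


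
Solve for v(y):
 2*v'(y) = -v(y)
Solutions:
 v(y) = C1*exp(-y/2)


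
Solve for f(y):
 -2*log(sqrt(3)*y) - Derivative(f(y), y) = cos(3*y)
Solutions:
 f(y) = C1 - 2*y*log(y) - y*log(3) + 2*y - sin(3*y)/3


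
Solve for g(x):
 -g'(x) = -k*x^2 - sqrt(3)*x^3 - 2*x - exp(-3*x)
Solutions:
 g(x) = C1 + k*x^3/3 + sqrt(3)*x^4/4 + x^2 - exp(-3*x)/3


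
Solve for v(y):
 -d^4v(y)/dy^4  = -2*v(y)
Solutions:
 v(y) = C1*exp(-2^(1/4)*y) + C2*exp(2^(1/4)*y) + C3*sin(2^(1/4)*y) + C4*cos(2^(1/4)*y)


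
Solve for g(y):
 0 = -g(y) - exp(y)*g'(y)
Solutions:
 g(y) = C1*exp(exp(-y))


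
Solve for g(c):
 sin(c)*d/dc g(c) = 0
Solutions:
 g(c) = C1


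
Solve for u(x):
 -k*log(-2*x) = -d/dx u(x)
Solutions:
 u(x) = C1 + k*x*log(-x) + k*x*(-1 + log(2))


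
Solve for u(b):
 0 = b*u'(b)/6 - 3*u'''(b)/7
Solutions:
 u(b) = C1 + Integral(C2*airyai(84^(1/3)*b/6) + C3*airybi(84^(1/3)*b/6), b)


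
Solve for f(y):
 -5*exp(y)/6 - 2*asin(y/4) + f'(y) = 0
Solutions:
 f(y) = C1 + 2*y*asin(y/4) + 2*sqrt(16 - y^2) + 5*exp(y)/6


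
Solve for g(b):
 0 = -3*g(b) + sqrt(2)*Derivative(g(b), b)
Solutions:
 g(b) = C1*exp(3*sqrt(2)*b/2)


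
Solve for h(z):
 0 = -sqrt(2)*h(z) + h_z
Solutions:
 h(z) = C1*exp(sqrt(2)*z)


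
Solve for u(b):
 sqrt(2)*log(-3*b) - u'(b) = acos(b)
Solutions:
 u(b) = C1 + sqrt(2)*b*(log(-b) - 1) - b*acos(b) + sqrt(2)*b*log(3) + sqrt(1 - b^2)


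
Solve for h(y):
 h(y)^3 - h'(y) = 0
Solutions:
 h(y) = -sqrt(2)*sqrt(-1/(C1 + y))/2
 h(y) = sqrt(2)*sqrt(-1/(C1 + y))/2


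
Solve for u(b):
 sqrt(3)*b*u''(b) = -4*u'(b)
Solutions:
 u(b) = C1 + C2*b^(1 - 4*sqrt(3)/3)


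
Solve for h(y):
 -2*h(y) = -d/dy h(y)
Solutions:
 h(y) = C1*exp(2*y)


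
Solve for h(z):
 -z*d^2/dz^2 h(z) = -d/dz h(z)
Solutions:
 h(z) = C1 + C2*z^2


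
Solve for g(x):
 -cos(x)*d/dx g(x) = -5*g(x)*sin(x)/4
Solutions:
 g(x) = C1/cos(x)^(5/4)


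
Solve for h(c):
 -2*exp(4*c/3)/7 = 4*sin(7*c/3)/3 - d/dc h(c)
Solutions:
 h(c) = C1 + 3*exp(4*c/3)/14 - 4*cos(7*c/3)/7


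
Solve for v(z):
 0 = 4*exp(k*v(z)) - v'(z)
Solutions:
 v(z) = Piecewise((log(-1/(C1*k + 4*k*z))/k, Ne(k, 0)), (nan, True))
 v(z) = Piecewise((C1 + 4*z, Eq(k, 0)), (nan, True))


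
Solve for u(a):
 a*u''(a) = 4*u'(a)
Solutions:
 u(a) = C1 + C2*a^5


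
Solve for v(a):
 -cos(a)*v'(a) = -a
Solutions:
 v(a) = C1 + Integral(a/cos(a), a)


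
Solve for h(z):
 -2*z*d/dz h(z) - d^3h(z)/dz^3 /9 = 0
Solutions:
 h(z) = C1 + Integral(C2*airyai(-18^(1/3)*z) + C3*airybi(-18^(1/3)*z), z)


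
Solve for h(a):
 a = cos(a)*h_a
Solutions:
 h(a) = C1 + Integral(a/cos(a), a)


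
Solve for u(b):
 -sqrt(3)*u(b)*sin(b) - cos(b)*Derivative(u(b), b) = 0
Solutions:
 u(b) = C1*cos(b)^(sqrt(3))


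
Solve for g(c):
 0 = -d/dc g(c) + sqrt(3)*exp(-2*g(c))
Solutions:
 g(c) = log(-sqrt(C1 + 2*sqrt(3)*c))
 g(c) = log(C1 + 2*sqrt(3)*c)/2


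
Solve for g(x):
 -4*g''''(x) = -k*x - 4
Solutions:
 g(x) = C1 + C2*x + C3*x^2 + C4*x^3 + k*x^5/480 + x^4/24


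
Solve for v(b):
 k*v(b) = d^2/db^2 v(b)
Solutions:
 v(b) = C1*exp(-b*sqrt(k)) + C2*exp(b*sqrt(k))


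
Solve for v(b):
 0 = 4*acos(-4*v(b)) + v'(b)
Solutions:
 Integral(1/acos(-4*_y), (_y, v(b))) = C1 - 4*b


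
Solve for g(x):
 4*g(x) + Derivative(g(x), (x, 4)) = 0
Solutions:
 g(x) = (C1*sin(x) + C2*cos(x))*exp(-x) + (C3*sin(x) + C4*cos(x))*exp(x)


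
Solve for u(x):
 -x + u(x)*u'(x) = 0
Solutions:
 u(x) = -sqrt(C1 + x^2)
 u(x) = sqrt(C1 + x^2)


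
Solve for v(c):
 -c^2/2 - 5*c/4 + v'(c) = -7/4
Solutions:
 v(c) = C1 + c^3/6 + 5*c^2/8 - 7*c/4


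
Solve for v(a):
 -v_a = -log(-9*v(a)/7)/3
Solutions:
 -3*Integral(1/(log(-_y) - log(7) + 2*log(3)), (_y, v(a))) = C1 - a


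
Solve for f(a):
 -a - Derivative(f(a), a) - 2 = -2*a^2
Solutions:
 f(a) = C1 + 2*a^3/3 - a^2/2 - 2*a


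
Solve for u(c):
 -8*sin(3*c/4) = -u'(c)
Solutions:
 u(c) = C1 - 32*cos(3*c/4)/3


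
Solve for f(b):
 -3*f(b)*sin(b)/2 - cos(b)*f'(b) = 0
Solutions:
 f(b) = C1*cos(b)^(3/2)


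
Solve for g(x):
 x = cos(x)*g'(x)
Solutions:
 g(x) = C1 + Integral(x/cos(x), x)


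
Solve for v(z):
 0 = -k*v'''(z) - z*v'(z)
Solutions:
 v(z) = C1 + Integral(C2*airyai(z*(-1/k)^(1/3)) + C3*airybi(z*(-1/k)^(1/3)), z)


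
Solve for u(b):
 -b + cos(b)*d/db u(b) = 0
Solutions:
 u(b) = C1 + Integral(b/cos(b), b)


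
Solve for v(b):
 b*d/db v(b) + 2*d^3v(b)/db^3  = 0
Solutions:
 v(b) = C1 + Integral(C2*airyai(-2^(2/3)*b/2) + C3*airybi(-2^(2/3)*b/2), b)


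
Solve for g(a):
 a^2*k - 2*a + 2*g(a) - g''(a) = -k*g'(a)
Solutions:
 g(a) = C1*exp(a*(k - sqrt(k^2 + 8))/2) + C2*exp(a*(k + sqrt(k^2 + 8))/2) - a^2*k/2 + a*k^2/2 + a - k^3/4 - k


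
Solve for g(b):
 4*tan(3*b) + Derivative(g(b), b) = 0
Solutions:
 g(b) = C1 + 4*log(cos(3*b))/3


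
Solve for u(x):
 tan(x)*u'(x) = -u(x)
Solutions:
 u(x) = C1/sin(x)


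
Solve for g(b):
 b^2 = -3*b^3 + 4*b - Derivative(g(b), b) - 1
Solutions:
 g(b) = C1 - 3*b^4/4 - b^3/3 + 2*b^2 - b


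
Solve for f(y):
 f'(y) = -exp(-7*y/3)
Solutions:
 f(y) = C1 + 3*exp(-7*y/3)/7


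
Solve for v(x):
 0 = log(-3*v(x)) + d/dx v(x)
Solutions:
 Integral(1/(log(-_y) + log(3)), (_y, v(x))) = C1 - x


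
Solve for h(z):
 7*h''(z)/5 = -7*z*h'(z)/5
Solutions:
 h(z) = C1 + C2*erf(sqrt(2)*z/2)


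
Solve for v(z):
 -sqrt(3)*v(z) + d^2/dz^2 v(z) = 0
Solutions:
 v(z) = C1*exp(-3^(1/4)*z) + C2*exp(3^(1/4)*z)


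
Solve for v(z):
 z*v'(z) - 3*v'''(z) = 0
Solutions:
 v(z) = C1 + Integral(C2*airyai(3^(2/3)*z/3) + C3*airybi(3^(2/3)*z/3), z)


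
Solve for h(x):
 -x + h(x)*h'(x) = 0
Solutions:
 h(x) = -sqrt(C1 + x^2)
 h(x) = sqrt(C1 + x^2)


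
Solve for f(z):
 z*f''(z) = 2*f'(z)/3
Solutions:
 f(z) = C1 + C2*z^(5/3)


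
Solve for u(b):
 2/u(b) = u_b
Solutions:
 u(b) = -sqrt(C1 + 4*b)
 u(b) = sqrt(C1 + 4*b)


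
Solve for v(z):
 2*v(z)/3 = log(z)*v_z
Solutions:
 v(z) = C1*exp(2*li(z)/3)


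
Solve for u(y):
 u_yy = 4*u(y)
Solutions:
 u(y) = C1*exp(-2*y) + C2*exp(2*y)


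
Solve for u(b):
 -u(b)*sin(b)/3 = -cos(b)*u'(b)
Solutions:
 u(b) = C1/cos(b)^(1/3)


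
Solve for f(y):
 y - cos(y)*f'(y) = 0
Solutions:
 f(y) = C1 + Integral(y/cos(y), y)


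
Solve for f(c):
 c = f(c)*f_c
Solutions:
 f(c) = -sqrt(C1 + c^2)
 f(c) = sqrt(C1 + c^2)


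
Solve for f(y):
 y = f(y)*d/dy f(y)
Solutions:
 f(y) = -sqrt(C1 + y^2)
 f(y) = sqrt(C1 + y^2)


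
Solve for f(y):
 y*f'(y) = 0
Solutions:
 f(y) = C1


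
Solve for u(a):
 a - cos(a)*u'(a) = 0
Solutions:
 u(a) = C1 + Integral(a/cos(a), a)


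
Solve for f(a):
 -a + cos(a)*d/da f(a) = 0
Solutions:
 f(a) = C1 + Integral(a/cos(a), a)


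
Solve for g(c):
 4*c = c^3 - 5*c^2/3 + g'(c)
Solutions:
 g(c) = C1 - c^4/4 + 5*c^3/9 + 2*c^2


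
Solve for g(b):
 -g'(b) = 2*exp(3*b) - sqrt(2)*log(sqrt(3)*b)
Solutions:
 g(b) = C1 + sqrt(2)*b*log(b) + sqrt(2)*b*(-1 + log(3)/2) - 2*exp(3*b)/3
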